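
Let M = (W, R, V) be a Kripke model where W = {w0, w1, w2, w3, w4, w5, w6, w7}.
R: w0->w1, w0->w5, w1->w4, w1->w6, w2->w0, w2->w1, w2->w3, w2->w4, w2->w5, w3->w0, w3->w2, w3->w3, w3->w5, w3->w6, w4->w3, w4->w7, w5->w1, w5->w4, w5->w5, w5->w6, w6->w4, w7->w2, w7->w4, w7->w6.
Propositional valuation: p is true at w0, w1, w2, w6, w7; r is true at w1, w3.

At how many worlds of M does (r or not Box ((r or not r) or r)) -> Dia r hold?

Let φ = (r or not Box ((r or not r) or r)) -> Dia r. Evaluate φ at each world:
  w0 (successors {w1, w5}): φ is true.
  w1 (successors {w4, w6}): φ is false.
  w2 (successors {w0, w1, w3, w4, w5}): φ is true.
  w3 (successors {w0, w2, w3, w5, w6}): φ is true.
  w4 (successors {w3, w7}): φ is true.
  w5 (successors {w1, w4, w5, w6}): φ is true.
  w6 (successors {w4}): φ is true.
  w7 (successors {w2, w4, w6}): φ is true.
For instance, at w7:
  At w7: r or not Box ((r or not r) or r) is false, Dia r is false, so (r or not Box ((r or not r) or r)) -> Dia r is true.
    At w7: r is false, not Box ((r or not r) or r) is false, so r or not Box ((r or not r) or r) is false.
      At w7: Box ((r or not r) or r) is true, so not Box ((r or not r) or r) is false.
    At w7: Dia r requires r at some successor in {w2, w4, w6}.
      At w2: r is false.
      At w4: r is false.
      At w6: r is false.
    So Dia r is false at w7.
Satisfying worlds: {w0, w2, w3, w4, w5, w6, w7}

7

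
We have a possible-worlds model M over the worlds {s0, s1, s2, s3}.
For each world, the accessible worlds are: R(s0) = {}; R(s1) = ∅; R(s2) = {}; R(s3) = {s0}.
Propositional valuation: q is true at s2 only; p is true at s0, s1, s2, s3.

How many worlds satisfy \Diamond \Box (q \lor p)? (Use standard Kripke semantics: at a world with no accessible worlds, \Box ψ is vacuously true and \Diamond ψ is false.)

Let φ = \Diamond \Box (q \lor p). Evaluate φ at each world:
  s0 (successors ∅): φ is false.
  s1 (successors ∅): φ is false.
  s2 (successors ∅): φ is false.
  s3 (successors {s0}): φ is true.
For instance, at s3:
  At s3: \Diamond \Box (q \lor p) requires \Box (q \lor p) at some successor in {s0}.
    \Box (q \lor p) holds at s0, so \Diamond \Box (q \lor p) is true at s3.
      At s0: no accessible worlds, so \Box (q \lor p) holds vacuously.
Satisfying worlds: {s3}

1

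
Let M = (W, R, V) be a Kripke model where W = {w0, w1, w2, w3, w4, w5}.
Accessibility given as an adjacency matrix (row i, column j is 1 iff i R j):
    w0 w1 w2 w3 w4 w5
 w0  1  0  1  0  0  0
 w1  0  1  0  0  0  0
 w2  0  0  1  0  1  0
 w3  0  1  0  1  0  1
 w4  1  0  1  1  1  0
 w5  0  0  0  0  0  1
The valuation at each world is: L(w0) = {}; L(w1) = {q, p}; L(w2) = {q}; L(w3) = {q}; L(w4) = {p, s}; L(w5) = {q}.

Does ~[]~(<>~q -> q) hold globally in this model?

Yes

Let φ = ~[]~(<>~q -> q). Evaluate φ at each world:
  w0 (successors {w0, w2}): φ is true.
  w1 (successors {w1}): φ is true.
  w2 (successors {w2, w4}): φ is true.
  w3 (successors {w1, w3, w5}): φ is true.
  w4 (successors {w0, w2, w3, w4}): φ is true.
  w5 (successors {w5}): φ is true.
For instance, at w2:
  At w2: []~(<>~q -> q) is false, so ~[]~(<>~q -> q) is true.
    At w2: []~(<>~q -> q) requires ~(<>~q -> q) at every successor {w2, w4}.
      ~(<>~q -> q) fails at w2, so []~(<>~q -> q) is false at w2.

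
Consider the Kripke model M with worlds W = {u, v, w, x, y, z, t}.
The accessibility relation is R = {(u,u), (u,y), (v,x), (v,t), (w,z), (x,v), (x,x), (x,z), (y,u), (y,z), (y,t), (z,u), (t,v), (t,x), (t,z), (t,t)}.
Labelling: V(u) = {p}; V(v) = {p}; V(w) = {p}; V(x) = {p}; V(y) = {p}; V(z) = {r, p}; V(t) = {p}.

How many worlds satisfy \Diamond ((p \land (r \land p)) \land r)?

4

Recall that \Diamond ψ holds at a world iff ψ holds at some accessible world.
Let φ = \Diamond ((p \land (r \land p)) \land r). Evaluate φ at each world:
  u (successors {u, y}): φ is false.
  v (successors {x, t}): φ is false.
  w (successors {z}): φ is true.
  x (successors {v, x, z}): φ is true.
  y (successors {u, z, t}): φ is true.
  z (successors {u}): φ is false.
  t (successors {v, x, z, t}): φ is true.
For instance, at v:
  At v: \Diamond ((p \land (r \land p)) \land r) requires (p \land (r \land p)) \land r at some successor in {x, t}.
    At x: (p \land (r \land p)) \land r is false.
    At t: (p \land (r \land p)) \land r is false.
  So \Diamond ((p \land (r \land p)) \land r) is false at v.
Satisfying worlds: {w, x, y, t}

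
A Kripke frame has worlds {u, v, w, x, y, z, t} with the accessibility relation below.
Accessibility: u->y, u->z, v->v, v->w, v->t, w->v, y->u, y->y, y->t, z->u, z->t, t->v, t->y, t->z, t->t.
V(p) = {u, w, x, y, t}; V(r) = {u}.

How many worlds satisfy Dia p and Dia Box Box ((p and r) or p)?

Recall that Box ψ holds at a world iff ψ holds at every accessible world, and Dia ψ holds iff ψ holds at some accessible world.
Let φ = Dia p and Dia Box Box ((p and r) or p). Evaluate φ at each world:
  u (successors {y, z}): φ is false.
  v (successors {v, w, t}): φ is false.
  w (successors {v}): φ is false.
  x (successors ∅): φ is false.
  y (successors {u, y, t}): φ is true.
  z (successors {u, t}): φ is true.
  t (successors {v, y, z, t}): φ is false.
For instance, at u:
  At u: Dia p is true, Dia Box Box ((p and r) or p) is false, so Dia p and Dia Box Box ((p and r) or p) is false.
    At u: Dia p requires p at some successor in {y, z}.
      p holds at y, so Dia p is true at u.
    At u: Dia Box Box ((p and r) or p) requires Box Box ((p and r) or p) at some successor in {y, z}.
      At y: Box Box ((p and r) or p) is false.
      At z: Box Box ((p and r) or p) is false.
    So Dia Box Box ((p and r) or p) is false at u.
Satisfying worlds: {y, z}

2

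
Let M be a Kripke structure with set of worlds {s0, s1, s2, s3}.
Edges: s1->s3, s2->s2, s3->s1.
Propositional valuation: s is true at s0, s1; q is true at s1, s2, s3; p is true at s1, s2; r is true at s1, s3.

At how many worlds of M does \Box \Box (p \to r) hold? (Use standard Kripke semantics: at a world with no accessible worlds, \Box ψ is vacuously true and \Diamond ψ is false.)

3

Let φ = \Box \Box (p \to r). Evaluate φ at each world:
  s0 (successors ∅): φ is true.
  s1 (successors {s3}): φ is true.
  s2 (successors {s2}): φ is false.
  s3 (successors {s1}): φ is true.
For instance, at s3:
  At s3: \Box \Box (p \to r) requires \Box (p \to r) at every successor {s1}.
      At s1: \Box (p \to r) requires p \to r at every successor {s3}.
        At s3: p \to r is true.
      So \Box (p \to r) is true at s1.
  So \Box \Box (p \to r) is true at s3.
Satisfying worlds: {s0, s1, s3}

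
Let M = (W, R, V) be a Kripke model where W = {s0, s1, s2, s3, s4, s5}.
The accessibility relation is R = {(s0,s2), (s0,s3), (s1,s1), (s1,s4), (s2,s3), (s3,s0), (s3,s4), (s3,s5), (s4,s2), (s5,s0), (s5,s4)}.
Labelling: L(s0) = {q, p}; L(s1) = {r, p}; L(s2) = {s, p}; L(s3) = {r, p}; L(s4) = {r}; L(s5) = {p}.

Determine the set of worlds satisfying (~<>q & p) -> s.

s2, s3, s4, s5

Let φ = (~<>q & p) -> s. Evaluate φ at each world:
  s0 (successors {s2, s3}): φ is false.
  s1 (successors {s1, s4}): φ is false.
  s2 (successors {s3}): φ is true.
  s3 (successors {s0, s4, s5}): φ is true.
  s4 (successors {s2}): φ is true.
  s5 (successors {s0, s4}): φ is true.
For instance, at s0:
  At s0: ~<>q & p is true, s is false, so (~<>q & p) -> s is false.
    At s0: ~<>q is true, p is true, so ~<>q & p is true.
      At s0: <>q is false, so ~<>q is true.
Satisfying worlds: {s2, s3, s4, s5}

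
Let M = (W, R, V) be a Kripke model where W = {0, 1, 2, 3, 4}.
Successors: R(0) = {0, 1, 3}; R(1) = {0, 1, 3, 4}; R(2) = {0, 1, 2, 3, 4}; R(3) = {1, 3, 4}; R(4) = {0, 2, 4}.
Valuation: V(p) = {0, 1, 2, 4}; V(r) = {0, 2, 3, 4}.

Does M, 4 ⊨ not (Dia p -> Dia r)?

No

At 4: Dia p -> Dia r is true, so not (Dia p -> Dia r) is false.
  At 4: Dia p is true, Dia r is true, so Dia p -> Dia r is true.
    At 4: Dia p requires p at some successor in {0, 2, 4}.
      p holds at 0, so Dia p is true at 4.
    At 4: Dia r requires r at some successor in {0, 2, 4}.
      r holds at 0, so Dia r is true at 4.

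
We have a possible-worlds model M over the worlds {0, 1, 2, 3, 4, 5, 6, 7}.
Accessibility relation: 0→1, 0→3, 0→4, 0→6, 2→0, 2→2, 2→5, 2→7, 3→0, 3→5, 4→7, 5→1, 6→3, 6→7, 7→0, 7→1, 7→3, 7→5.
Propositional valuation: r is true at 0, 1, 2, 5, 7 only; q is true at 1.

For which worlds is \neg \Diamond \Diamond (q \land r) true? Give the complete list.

Recall that \Diamond ψ holds at a world iff ψ holds at some accessible world.
Let φ = \neg \Diamond \Diamond (q \land r). Evaluate φ at each world:
  0 (successors {1, 3, 4, 6}): φ is true.
  1 (successors ∅): φ is true.
  2 (successors {0, 2, 5, 7}): φ is false.
  3 (successors {0, 5}): φ is false.
  4 (successors {7}): φ is false.
  5 (successors {1}): φ is true.
  6 (successors {3, 7}): φ is false.
  7 (successors {0, 1, 3, 5}): φ is false.
For instance, at 2:
  At 2: \Diamond \Diamond (q \land r) is true, so \neg \Diamond \Diamond (q \land r) is false.
    At 2: \Diamond \Diamond (q \land r) requires \Diamond (q \land r) at some successor in {0, 2, 5, 7}.
      \Diamond (q \land r) holds at 0, so \Diamond \Diamond (q \land r) is true at 2.
Satisfying worlds: {0, 1, 5}

0, 1, 5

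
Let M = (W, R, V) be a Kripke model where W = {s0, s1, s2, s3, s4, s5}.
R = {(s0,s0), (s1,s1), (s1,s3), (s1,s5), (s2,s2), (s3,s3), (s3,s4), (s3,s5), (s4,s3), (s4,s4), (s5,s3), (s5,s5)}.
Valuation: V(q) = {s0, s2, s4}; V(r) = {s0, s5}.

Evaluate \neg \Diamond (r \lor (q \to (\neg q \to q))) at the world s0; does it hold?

No

At s0: \Diamond (r \lor (q \to (\neg q \to q))) is true, so \neg \Diamond (r \lor (q \to (\neg q \to q))) is false.
  At s0: \Diamond (r \lor (q \to (\neg q \to q))) requires r \lor (q \to (\neg q \to q)) at some successor in {s0}.
    r \lor (q \to (\neg q \to q)) holds at s0, so \Diamond (r \lor (q \to (\neg q \to q))) is true at s0.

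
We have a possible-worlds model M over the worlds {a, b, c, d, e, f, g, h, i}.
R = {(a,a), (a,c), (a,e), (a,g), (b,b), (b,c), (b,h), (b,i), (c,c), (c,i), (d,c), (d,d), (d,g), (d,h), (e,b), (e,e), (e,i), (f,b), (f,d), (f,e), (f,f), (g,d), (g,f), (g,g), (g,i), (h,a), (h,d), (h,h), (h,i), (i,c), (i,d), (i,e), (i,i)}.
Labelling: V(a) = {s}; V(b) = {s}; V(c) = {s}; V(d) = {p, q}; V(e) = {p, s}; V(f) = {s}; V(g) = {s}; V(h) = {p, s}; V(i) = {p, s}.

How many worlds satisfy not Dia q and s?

4

Recall that Dia ψ holds at a world iff ψ holds at some accessible world.
Let φ = not Dia q and s. Evaluate φ at each world:
  a (successors {a, c, e, g}): φ is true.
  b (successors {b, c, h, i}): φ is true.
  c (successors {c, i}): φ is true.
  d (successors {c, d, g, h}): φ is false.
  e (successors {b, e, i}): φ is true.
  f (successors {b, d, e, f}): φ is false.
  g (successors {d, f, g, i}): φ is false.
  h (successors {a, d, h, i}): φ is false.
  i (successors {c, d, e, i}): φ is false.
For instance, at h:
  At h: not Dia q is false, s is true, so not Dia q and s is false.
    At h: Dia q is true, so not Dia q is false.
      At h: Dia q requires q at some successor in {a, d, h, i}.
        q holds at d, so Dia q is true at h.
Satisfying worlds: {a, b, c, e}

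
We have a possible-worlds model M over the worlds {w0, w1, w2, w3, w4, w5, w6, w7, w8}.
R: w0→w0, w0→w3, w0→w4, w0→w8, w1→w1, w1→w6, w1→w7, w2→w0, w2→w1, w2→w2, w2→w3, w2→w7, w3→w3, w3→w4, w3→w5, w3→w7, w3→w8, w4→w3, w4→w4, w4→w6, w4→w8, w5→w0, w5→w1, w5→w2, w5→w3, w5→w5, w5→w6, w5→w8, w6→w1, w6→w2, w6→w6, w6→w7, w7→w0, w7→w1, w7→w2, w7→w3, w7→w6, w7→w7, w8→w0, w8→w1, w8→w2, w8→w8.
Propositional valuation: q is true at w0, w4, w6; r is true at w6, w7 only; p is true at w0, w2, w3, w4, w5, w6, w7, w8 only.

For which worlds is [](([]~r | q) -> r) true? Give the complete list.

w1, w6

Let φ = [](([]~r | q) -> r). Evaluate φ at each world:
  w0 (successors {w0, w3, w4, w8}): φ is false.
  w1 (successors {w1, w6, w7}): φ is true.
  w2 (successors {w0, w1, w2, w3, w7}): φ is false.
  w3 (successors {w3, w4, w5, w7, w8}): φ is false.
  w4 (successors {w3, w4, w6, w8}): φ is false.
  w5 (successors {w0, w1, w2, w3, w5, w6, w8}): φ is false.
  w6 (successors {w1, w2, w6, w7}): φ is true.
  w7 (successors {w0, w1, w2, w3, w6, w7}): φ is false.
  w8 (successors {w0, w1, w2, w8}): φ is false.
For instance, at w1:
  At w1: [](([]~r | q) -> r) requires ([]~r | q) -> r at every successor {w1, w6, w7}.
      At w1: []~r | q is false, r is false, so ([]~r | q) -> r is true.
      At w6: []~r | q is true, r is true, so ([]~r | q) -> r is true.
      At w7: []~r | q is false, r is true, so ([]~r | q) -> r is true.
  So [](([]~r | q) -> r) is true at w1.
Satisfying worlds: {w1, w6}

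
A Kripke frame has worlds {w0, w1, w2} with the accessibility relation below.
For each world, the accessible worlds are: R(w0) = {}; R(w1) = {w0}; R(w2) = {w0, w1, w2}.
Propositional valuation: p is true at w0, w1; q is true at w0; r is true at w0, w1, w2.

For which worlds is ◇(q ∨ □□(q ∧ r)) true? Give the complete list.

w1, w2

Let φ = ◇(q ∨ □□(q ∧ r)). Evaluate φ at each world:
  w0 (successors ∅): φ is false.
  w1 (successors {w0}): φ is true.
  w2 (successors {w0, w1, w2}): φ is true.
For instance, at w2:
  At w2: ◇(q ∨ □□(q ∧ r)) requires q ∨ □□(q ∧ r) at some successor in {w0, w1, w2}.
    q ∨ □□(q ∧ r) holds at w0, so ◇(q ∨ □□(q ∧ r)) is true at w2.
      At w0: q is true, □□(q ∧ r) is true, so q ∨ □□(q ∧ r) is true.
Satisfying worlds: {w1, w2}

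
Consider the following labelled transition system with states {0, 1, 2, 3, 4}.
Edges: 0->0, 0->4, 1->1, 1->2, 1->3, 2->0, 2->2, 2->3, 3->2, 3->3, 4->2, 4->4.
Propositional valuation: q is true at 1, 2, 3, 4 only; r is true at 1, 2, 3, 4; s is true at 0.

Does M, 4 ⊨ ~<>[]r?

No

At 4: <>[]r is true, so ~<>[]r is false.
  At 4: <>[]r requires []r at some successor in {2, 4}.
    []r holds at 4, so <>[]r is true at 4.
      At 4: []r requires r at every successor {2, 4}.
        At 2: r is true.
        At 4: r is true.
      So []r is true at 4.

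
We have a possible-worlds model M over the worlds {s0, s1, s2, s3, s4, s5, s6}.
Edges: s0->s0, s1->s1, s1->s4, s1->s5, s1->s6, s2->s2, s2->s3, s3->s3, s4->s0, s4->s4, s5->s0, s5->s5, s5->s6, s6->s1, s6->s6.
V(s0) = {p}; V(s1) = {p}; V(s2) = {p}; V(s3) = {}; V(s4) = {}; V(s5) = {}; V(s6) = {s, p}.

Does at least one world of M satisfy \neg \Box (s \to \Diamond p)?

Let φ = \neg \Box (s \to \Diamond p). Evaluate φ at each world:
  s0 (successors {s0}): φ is false.
  s1 (successors {s1, s4, s5, s6}): φ is false.
  s2 (successors {s2, s3}): φ is false.
  s3 (successors {s3}): φ is false.
  s4 (successors {s0, s4}): φ is false.
  s5 (successors {s0, s5, s6}): φ is false.
  s6 (successors {s1, s6}): φ is false.
For instance, at s0:
  At s0: \Box (s \to \Diamond p) is true, so \neg \Box (s \to \Diamond p) is false.
    At s0: \Box (s \to \Diamond p) requires s \to \Diamond p at every successor {s0}.
      At s0: s \to \Diamond p is true.
    So \Box (s \to \Diamond p) is true at s0.

No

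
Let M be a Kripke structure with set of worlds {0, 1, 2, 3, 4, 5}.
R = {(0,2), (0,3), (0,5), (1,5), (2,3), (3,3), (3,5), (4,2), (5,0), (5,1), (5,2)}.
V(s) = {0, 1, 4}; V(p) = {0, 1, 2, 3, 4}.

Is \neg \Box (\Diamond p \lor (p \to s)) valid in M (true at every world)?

Let φ = \neg \Box (\Diamond p \lor (p \to s)). Evaluate φ at each world:
  0 (successors {2, 3, 5}): φ is false.
  1 (successors {5}): φ is false.
  2 (successors {3}): φ is false.
  3 (successors {3, 5}): φ is false.
  4 (successors {2}): φ is false.
  5 (successors {0, 1, 2}): φ is false.
Detail at 0 (counterexample):
  At 0: \Box (\Diamond p \lor (p \to s)) is true, so \neg \Box (\Diamond p \lor (p \to s)) is false.
    At 0: \Box (\Diamond p \lor (p \to s)) requires \Diamond p \lor (p \to s) at every successor {2, 3, 5}.
      At 2: \Diamond p \lor (p \to s) is true.
      At 3: \Diamond p \lor (p \to s) is true.
      At 5: \Diamond p \lor (p \to s) is true.
    So \Box (\Diamond p \lor (p \to s)) is true at 0.

No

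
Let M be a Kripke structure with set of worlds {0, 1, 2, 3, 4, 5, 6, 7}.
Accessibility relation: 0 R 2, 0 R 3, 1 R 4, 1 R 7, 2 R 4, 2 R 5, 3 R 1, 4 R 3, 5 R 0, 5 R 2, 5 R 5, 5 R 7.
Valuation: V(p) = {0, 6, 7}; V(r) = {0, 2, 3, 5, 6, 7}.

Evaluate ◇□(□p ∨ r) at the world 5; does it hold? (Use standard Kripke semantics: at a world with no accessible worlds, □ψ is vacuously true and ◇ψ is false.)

At 5: ◇□(□p ∨ r) requires □(□p ∨ r) at some successor in {0, 2, 5, 7}.
  □(□p ∨ r) holds at 0, so ◇□(□p ∨ r) is true at 5.
    At 0: □(□p ∨ r) requires □p ∨ r at every successor {2, 3}.
      At 2: □p ∨ r is true.
      At 3: □p ∨ r is true.
    So □(□p ∨ r) is true at 0.

Yes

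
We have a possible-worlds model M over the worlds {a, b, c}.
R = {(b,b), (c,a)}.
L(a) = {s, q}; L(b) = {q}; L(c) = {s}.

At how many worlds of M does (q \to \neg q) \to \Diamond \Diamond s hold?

Let φ = (q \to \neg q) \to \Diamond \Diamond s. Evaluate φ at each world:
  a (successors ∅): φ is true.
  b (successors {b}): φ is true.
  c (successors {a}): φ is false.
For instance, at c:
  At c: q \to \neg q is true, \Diamond \Diamond s is false, so (q \to \neg q) \to \Diamond \Diamond s is false.
    At c: \Diamond \Diamond s requires \Diamond s at some successor in {a}.
      At a: \Diamond s is false.
    So \Diamond \Diamond s is false at c.
Satisfying worlds: {a, b}

2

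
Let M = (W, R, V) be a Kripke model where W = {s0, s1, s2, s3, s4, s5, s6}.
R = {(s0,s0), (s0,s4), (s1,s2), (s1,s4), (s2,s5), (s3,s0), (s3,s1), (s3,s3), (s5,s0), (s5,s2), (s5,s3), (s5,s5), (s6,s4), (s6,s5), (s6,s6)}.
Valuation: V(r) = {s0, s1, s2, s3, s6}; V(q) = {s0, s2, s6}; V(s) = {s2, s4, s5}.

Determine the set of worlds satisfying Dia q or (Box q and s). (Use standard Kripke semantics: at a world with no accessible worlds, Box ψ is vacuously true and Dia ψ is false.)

Let φ = Dia q or (Box q and s). Evaluate φ at each world:
  s0 (successors {s0, s4}): φ is true.
  s1 (successors {s2, s4}): φ is true.
  s2 (successors {s5}): φ is false.
  s3 (successors {s0, s1, s3}): φ is true.
  s4 (successors ∅): φ is true.
  s5 (successors {s0, s2, s3, s5}): φ is true.
  s6 (successors {s4, s5, s6}): φ is true.
For instance, at s6:
  At s6: Dia q is true, Box q and s is false, so Dia q or (Box q and s) is true.
    At s6: Dia q requires q at some successor in {s4, s5, s6}.
      q holds at s6, so Dia q is true at s6.
    At s6: Box q is false, s is false, so Box q and s is false.
      At s6: Box q requires q at every successor {s4, s5, s6}.
        q fails at s4, so Box q is false at s6.
Satisfying worlds: {s0, s1, s3, s4, s5, s6}

s0, s1, s3, s4, s5, s6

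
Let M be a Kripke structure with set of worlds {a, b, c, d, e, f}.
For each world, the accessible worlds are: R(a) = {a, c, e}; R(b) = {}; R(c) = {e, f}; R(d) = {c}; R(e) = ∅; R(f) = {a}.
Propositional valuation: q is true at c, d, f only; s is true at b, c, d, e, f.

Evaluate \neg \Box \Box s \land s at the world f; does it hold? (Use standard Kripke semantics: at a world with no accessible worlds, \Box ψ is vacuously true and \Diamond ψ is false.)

Yes

Recall that \Box ψ holds at a world iff ψ holds at every accessible world, and \Diamond ψ holds iff ψ holds at some accessible world.
At f: \neg \Box \Box s is true, s is true, so \neg \Box \Box s \land s is true.
  At f: \Box \Box s is false, so \neg \Box \Box s is true.
    At f: \Box \Box s requires \Box s at every successor {a}.
      \Box s fails at a, so \Box \Box s is false at f.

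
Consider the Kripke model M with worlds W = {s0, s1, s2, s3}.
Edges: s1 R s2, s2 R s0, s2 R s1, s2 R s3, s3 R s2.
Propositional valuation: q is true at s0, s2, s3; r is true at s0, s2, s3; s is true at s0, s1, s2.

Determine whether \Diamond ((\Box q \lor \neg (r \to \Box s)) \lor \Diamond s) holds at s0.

No

Recall that \Box ψ holds at a world iff ψ holds at every accessible world, and \Diamond ψ holds iff ψ holds at some accessible world.
At s0: no accessible worlds, so \Diamond ((\Box q \lor \neg (r \to \Box s)) \lor \Diamond s) is false.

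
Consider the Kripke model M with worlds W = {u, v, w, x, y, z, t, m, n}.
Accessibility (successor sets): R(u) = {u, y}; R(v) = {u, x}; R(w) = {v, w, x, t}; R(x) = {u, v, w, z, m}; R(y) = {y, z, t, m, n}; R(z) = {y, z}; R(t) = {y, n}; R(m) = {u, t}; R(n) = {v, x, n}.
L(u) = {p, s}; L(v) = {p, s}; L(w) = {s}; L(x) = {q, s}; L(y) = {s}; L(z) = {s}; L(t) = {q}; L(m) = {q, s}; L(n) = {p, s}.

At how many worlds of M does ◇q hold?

Let φ = ◇q. Evaluate φ at each world:
  u (successors {u, y}): φ is false.
  v (successors {u, x}): φ is true.
  w (successors {v, w, x, t}): φ is true.
  x (successors {u, v, w, z, m}): φ is true.
  y (successors {y, z, t, m, n}): φ is true.
  z (successors {y, z}): φ is false.
  t (successors {y, n}): φ is false.
  m (successors {u, t}): φ is true.
  n (successors {v, x, n}): φ is true.
For instance, at t:
  At t: ◇q requires q at some successor in {y, n}.
    At y: q is false.
    At n: q is false.
  So ◇q is false at t.
Satisfying worlds: {v, w, x, y, m, n}

6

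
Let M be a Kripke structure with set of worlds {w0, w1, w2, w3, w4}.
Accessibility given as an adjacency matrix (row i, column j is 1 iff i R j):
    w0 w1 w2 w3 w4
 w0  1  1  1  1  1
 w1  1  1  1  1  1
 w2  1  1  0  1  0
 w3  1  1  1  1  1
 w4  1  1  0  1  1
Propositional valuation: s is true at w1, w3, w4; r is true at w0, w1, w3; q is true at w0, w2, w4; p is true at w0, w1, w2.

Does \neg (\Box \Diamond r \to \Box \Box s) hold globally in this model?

Yes

Let φ = \neg (\Box \Diamond r \to \Box \Box s). Evaluate φ at each world:
  w0 (successors {w0, w1, w2, w3, w4}): φ is true.
  w1 (successors {w0, w1, w2, w3, w4}): φ is true.
  w2 (successors {w0, w1, w3}): φ is true.
  w3 (successors {w0, w1, w2, w3, w4}): φ is true.
  w4 (successors {w0, w1, w3, w4}): φ is true.
For instance, at w2:
  At w2: \Box \Diamond r \to \Box \Box s is false, so \neg (\Box \Diamond r \to \Box \Box s) is true.
    At w2: \Box \Diamond r is true, \Box \Box s is false, so \Box \Diamond r \to \Box \Box s is false.
      At w2: \Box \Diamond r requires \Diamond r at every successor {w0, w1, w3}.
        At w0: \Diamond r is true.
        At w1: \Diamond r is true.
        At w3: \Diamond r is true.
      So \Box \Diamond r is true at w2.
      At w2: \Box \Box s requires \Box s at every successor {w0, w1, w3}.
        \Box s fails at w0, so \Box \Box s is false at w2.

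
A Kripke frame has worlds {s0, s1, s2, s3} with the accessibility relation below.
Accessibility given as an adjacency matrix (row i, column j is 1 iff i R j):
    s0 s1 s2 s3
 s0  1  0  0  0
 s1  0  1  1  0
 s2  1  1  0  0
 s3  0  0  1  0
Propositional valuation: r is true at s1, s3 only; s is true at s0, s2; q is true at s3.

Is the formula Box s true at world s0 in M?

Yes

Recall that Box ψ holds at a world iff ψ holds at every accessible world, and Dia ψ holds iff ψ holds at some accessible world.
At s0: Box s requires s at every successor {s0}.
  At s0: s is true.
So Box s is true at s0.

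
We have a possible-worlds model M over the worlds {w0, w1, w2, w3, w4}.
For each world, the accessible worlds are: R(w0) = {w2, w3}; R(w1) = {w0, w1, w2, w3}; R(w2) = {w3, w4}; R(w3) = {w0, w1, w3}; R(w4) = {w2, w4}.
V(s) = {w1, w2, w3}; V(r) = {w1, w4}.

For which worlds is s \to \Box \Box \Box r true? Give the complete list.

w0, w4

Let φ = s \to \Box \Box \Box r. Evaluate φ at each world:
  w0 (successors {w2, w3}): φ is true.
  w1 (successors {w0, w1, w2, w3}): φ is false.
  w2 (successors {w3, w4}): φ is false.
  w3 (successors {w0, w1, w3}): φ is false.
  w4 (successors {w2, w4}): φ is true.
For instance, at w4:
  At w4: s is false, \Box \Box \Box r is false, so s \to \Box \Box \Box r is true.
    At w4: \Box \Box \Box r requires \Box \Box r at every successor {w2, w4}.
      \Box \Box r fails at w2, so \Box \Box \Box r is false at w4.
Satisfying worlds: {w0, w4}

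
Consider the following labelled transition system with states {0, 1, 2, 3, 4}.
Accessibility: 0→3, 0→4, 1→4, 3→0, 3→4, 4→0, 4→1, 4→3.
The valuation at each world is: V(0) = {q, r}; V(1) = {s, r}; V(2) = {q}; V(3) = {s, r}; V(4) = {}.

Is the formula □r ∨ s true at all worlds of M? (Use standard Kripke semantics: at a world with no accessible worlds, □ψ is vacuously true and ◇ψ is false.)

Let φ = □r ∨ s. Evaluate φ at each world:
  0 (successors {3, 4}): φ is false.
  1 (successors {4}): φ is true.
  2 (successors ∅): φ is true.
  3 (successors {0, 4}): φ is true.
  4 (successors {0, 1, 3}): φ is true.
Detail at 0 (counterexample):
  At 0: □r is false, s is false, so □r ∨ s is false.
    At 0: □r requires r at every successor {3, 4}.
      r fails at 4, so □r is false at 0.

No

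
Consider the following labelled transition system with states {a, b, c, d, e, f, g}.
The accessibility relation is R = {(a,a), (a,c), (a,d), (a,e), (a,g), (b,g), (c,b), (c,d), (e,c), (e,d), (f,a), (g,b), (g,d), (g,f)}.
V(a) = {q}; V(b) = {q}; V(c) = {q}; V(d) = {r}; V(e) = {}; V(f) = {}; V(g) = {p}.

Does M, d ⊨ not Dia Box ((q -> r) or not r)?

Yes

Recall that Box ψ holds at a world iff ψ holds at every accessible world, and Dia ψ holds iff ψ holds at some accessible world.
At d: Dia Box ((q -> r) or not r) is false, so not Dia Box ((q -> r) or not r) is true.
  At d: no accessible worlds, so Dia Box ((q -> r) or not r) is false.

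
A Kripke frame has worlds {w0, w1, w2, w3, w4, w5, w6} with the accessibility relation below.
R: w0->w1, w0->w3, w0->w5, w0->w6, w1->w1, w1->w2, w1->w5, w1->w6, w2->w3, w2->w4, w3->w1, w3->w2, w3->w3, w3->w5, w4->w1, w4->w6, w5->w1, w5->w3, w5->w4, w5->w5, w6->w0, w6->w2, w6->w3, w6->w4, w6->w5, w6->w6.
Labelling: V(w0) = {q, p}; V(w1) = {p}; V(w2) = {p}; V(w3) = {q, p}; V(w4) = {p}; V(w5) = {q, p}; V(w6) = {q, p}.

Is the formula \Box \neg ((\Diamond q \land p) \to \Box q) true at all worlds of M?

Recall that \Box ψ holds at a world iff ψ holds at every accessible world, and \Diamond ψ holds iff ψ holds at some accessible world.
Let φ = \Box \neg ((\Diamond q \land p) \to \Box q). Evaluate φ at each world:
  w0 (successors {w1, w3, w5, w6}): φ is true.
  w1 (successors {w1, w2, w5, w6}): φ is true.
  w2 (successors {w3, w4}): φ is true.
  w3 (successors {w1, w2, w3, w5}): φ is true.
  w4 (successors {w1, w6}): φ is true.
  w5 (successors {w1, w3, w4, w5}): φ is true.
  w6 (successors {w0, w2, w3, w4, w5, w6}): φ is true.
For instance, at w6:
  At w6: \Box \neg ((\Diamond q \land p) \to \Box q) requires \neg ((\Diamond q \land p) \to \Box q) at every successor {w0, w2, w3, w4, w5, w6}.
    At w0: \neg ((\Diamond q \land p) \to \Box q) is true.
    At w2: \neg ((\Diamond q \land p) \to \Box q) is true.
    At w3: \neg ((\Diamond q \land p) \to \Box q) is true.
    At w4: \neg ((\Diamond q \land p) \to \Box q) is true.
    At w5: \neg ((\Diamond q \land p) \to \Box q) is true.
    At w6: \neg ((\Diamond q \land p) \to \Box q) is true.
  So \Box \neg ((\Diamond q \land p) \to \Box q) is true at w6.

Yes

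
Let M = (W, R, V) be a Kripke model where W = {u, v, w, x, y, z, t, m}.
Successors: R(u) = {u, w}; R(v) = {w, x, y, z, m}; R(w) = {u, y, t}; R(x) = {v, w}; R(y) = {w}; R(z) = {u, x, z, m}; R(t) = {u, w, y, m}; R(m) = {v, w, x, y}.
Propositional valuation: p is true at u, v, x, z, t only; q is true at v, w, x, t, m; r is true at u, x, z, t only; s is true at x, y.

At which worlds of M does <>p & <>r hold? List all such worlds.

Recall that <>ψ holds at a world iff ψ holds at some accessible world.
Let φ = <>p & <>r. Evaluate φ at each world:
  u (successors {u, w}): φ is true.
  v (successors {w, x, y, z, m}): φ is true.
  w (successors {u, y, t}): φ is true.
  x (successors {v, w}): φ is false.
  y (successors {w}): φ is false.
  z (successors {u, x, z, m}): φ is true.
  t (successors {u, w, y, m}): φ is true.
  m (successors {v, w, x, y}): φ is true.
For instance, at u:
  At u: <>p is true, <>r is true, so <>p & <>r is true.
    At u: <>p requires p at some successor in {u, w}.
      p holds at u, so <>p is true at u.
    At u: <>r requires r at some successor in {u, w}.
      r holds at u, so <>r is true at u.
Satisfying worlds: {u, v, w, z, t, m}

u, v, w, z, t, m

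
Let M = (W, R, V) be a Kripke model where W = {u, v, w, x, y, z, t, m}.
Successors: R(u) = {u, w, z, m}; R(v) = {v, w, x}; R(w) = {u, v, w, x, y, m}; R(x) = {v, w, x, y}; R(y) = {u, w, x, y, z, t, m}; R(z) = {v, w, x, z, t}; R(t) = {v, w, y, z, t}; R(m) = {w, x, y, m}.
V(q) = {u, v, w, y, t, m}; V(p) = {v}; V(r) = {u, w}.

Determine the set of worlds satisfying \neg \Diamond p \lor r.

u, w, y, m

Let φ = \neg \Diamond p \lor r. Evaluate φ at each world:
  u (successors {u, w, z, m}): φ is true.
  v (successors {v, w, x}): φ is false.
  w (successors {u, v, w, x, y, m}): φ is true.
  x (successors {v, w, x, y}): φ is false.
  y (successors {u, w, x, y, z, t, m}): φ is true.
  z (successors {v, w, x, z, t}): φ is false.
  t (successors {v, w, y, z, t}): φ is false.
  m (successors {w, x, y, m}): φ is true.
For instance, at z:
  At z: \neg \Diamond p is false, r is false, so \neg \Diamond p \lor r is false.
    At z: \Diamond p is true, so \neg \Diamond p is false.
      At z: \Diamond p requires p at some successor in {v, w, x, z, t}.
        p holds at v, so \Diamond p is true at z.
Satisfying worlds: {u, w, y, m}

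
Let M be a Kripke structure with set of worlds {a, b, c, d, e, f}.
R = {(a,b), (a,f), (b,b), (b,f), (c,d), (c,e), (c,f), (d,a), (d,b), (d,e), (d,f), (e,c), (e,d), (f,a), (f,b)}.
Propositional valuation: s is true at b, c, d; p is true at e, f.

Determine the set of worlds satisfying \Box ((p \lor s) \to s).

e, f

Recall that \Box ψ holds at a world iff ψ holds at every accessible world, and \Diamond ψ holds iff ψ holds at some accessible world.
Let φ = \Box ((p \lor s) \to s). Evaluate φ at each world:
  a (successors {b, f}): φ is false.
  b (successors {b, f}): φ is false.
  c (successors {d, e, f}): φ is false.
  d (successors {a, b, e, f}): φ is false.
  e (successors {c, d}): φ is true.
  f (successors {a, b}): φ is true.
For instance, at a:
  At a: \Box ((p \lor s) \to s) requires (p \lor s) \to s at every successor {b, f}.
    (p \lor s) \to s fails at f, so \Box ((p \lor s) \to s) is false at a.
Satisfying worlds: {e, f}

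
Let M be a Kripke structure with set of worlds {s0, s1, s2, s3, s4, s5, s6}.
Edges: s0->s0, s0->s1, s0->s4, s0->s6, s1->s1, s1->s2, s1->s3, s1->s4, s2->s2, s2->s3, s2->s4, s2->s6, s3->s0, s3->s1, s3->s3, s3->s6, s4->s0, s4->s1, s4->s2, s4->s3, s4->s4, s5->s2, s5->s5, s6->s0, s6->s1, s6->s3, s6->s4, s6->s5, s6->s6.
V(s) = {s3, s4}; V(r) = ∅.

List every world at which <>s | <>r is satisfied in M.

s0, s1, s2, s3, s4, s6

Let φ = <>s | <>r. Evaluate φ at each world:
  s0 (successors {s0, s1, s4, s6}): φ is true.
  s1 (successors {s1, s2, s3, s4}): φ is true.
  s2 (successors {s2, s3, s4, s6}): φ is true.
  s3 (successors {s0, s1, s3, s6}): φ is true.
  s4 (successors {s0, s1, s2, s3, s4}): φ is true.
  s5 (successors {s2, s5}): φ is false.
  s6 (successors {s0, s1, s3, s4, s5, s6}): φ is true.
For instance, at s2:
  At s2: <>s is true, <>r is false, so <>s | <>r is true.
    At s2: <>s requires s at some successor in {s2, s3, s4, s6}.
      s holds at s3, so <>s is true at s2.
    At s2: <>r requires r at some successor in {s2, s3, s4, s6}.
      At s2: r is false.
      At s3: r is false.
      At s4: r is false.
      At s6: r is false.
    So <>r is false at s2.
Satisfying worlds: {s0, s1, s2, s3, s4, s6}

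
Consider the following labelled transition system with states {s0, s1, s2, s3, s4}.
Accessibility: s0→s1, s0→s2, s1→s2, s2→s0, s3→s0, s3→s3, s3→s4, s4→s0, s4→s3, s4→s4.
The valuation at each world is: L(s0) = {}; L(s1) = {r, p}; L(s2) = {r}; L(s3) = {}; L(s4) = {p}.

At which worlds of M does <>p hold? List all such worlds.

Let φ = <>p. Evaluate φ at each world:
  s0 (successors {s1, s2}): φ is true.
  s1 (successors {s2}): φ is false.
  s2 (successors {s0}): φ is false.
  s3 (successors {s0, s3, s4}): φ is true.
  s4 (successors {s0, s3, s4}): φ is true.
For instance, at s1:
  At s1: <>p requires p at some successor in {s2}.
    At s2: p is false.
  So <>p is false at s1.
Satisfying worlds: {s0, s3, s4}

s0, s3, s4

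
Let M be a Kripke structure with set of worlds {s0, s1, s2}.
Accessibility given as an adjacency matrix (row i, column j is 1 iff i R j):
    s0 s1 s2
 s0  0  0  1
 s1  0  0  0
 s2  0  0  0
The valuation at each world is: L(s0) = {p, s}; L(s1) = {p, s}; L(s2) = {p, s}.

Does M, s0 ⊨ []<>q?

At s0: []<>q requires <>q at every successor {s2}.
  <>q fails at s2, so []<>q is false at s0.
    At s2: no accessible worlds, so <>q is false.

No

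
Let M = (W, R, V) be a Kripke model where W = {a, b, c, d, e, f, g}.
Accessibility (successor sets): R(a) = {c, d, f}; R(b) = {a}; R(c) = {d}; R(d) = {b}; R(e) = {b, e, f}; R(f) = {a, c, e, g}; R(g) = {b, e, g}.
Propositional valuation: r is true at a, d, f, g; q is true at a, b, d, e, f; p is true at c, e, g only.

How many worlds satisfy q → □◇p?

Let φ = q → □◇p. Evaluate φ at each world:
  a (successors {c, d, f}): φ is false.
  b (successors {a}): φ is true.
  c (successors {d}): φ is true.
  d (successors {b}): φ is false.
  e (successors {b, e, f}): φ is false.
  f (successors {a, c, e, g}): φ is false.
  g (successors {b, e, g}): φ is true.
For instance, at d:
  At d: q is true, □◇p is false, so q → □◇p is false.
    At d: □◇p requires ◇p at every successor {b}.
      ◇p fails at b, so □◇p is false at d.
Satisfying worlds: {b, c, g}

3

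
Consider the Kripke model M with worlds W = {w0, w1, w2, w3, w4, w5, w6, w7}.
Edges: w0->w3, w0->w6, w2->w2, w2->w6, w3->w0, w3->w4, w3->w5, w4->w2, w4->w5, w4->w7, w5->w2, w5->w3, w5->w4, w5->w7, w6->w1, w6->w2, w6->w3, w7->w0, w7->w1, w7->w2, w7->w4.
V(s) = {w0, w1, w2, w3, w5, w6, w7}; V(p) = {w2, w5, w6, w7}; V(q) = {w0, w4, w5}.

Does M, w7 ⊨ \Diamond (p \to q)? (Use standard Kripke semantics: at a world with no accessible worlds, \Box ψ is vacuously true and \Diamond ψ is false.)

Yes

At w7: \Diamond (p \to q) requires p \to q at some successor in {w0, w1, w2, w4}.
  p \to q holds at w0, so \Diamond (p \to q) is true at w7.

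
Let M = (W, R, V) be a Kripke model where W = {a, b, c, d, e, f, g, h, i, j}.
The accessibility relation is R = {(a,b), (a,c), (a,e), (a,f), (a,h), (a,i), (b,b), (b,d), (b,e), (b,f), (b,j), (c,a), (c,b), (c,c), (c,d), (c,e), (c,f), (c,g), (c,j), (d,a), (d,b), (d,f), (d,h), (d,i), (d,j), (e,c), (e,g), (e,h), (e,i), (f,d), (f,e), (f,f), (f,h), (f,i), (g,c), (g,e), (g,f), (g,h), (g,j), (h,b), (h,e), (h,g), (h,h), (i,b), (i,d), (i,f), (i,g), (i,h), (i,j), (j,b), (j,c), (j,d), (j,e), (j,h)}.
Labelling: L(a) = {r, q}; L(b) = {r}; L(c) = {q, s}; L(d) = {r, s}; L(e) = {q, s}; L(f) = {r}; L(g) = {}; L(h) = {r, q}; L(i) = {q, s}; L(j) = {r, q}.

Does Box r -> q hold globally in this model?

Let φ = Box r -> q. Evaluate φ at each world:
  a (successors {b, c, e, f, h, i}): φ is true.
  b (successors {b, d, e, f, j}): φ is true.
  c (successors {a, b, c, d, e, f, g, j}): φ is true.
  d (successors {a, b, f, h, i, j}): φ is true.
  e (successors {c, g, h, i}): φ is true.
  f (successors {d, e, f, h, i}): φ is true.
  g (successors {c, e, f, h, j}): φ is true.
  h (successors {b, e, g, h}): φ is true.
  i (successors {b, d, f, g, h, j}): φ is true.
  j (successors {b, c, d, e, h}): φ is true.
For instance, at b:
  At b: Box r is false, q is false, so Box r -> q is true.
    At b: Box r requires r at every successor {b, d, e, f, j}.
      r fails at e, so Box r is false at b.

Yes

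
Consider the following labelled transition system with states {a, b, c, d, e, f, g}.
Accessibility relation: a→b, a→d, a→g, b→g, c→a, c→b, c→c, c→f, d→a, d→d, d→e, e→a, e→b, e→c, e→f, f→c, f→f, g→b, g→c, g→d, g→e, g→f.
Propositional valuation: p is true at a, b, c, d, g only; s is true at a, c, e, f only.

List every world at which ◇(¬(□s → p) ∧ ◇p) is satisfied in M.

Let φ = ◇(¬(□s → p) ∧ ◇p). Evaluate φ at each world:
  a (successors {b, d, g}): φ is false.
  b (successors {g}): φ is false.
  c (successors {a, b, c, f}): φ is true.
  d (successors {a, d, e}): φ is false.
  e (successors {a, b, c, f}): φ is true.
  f (successors {c, f}): φ is true.
  g (successors {b, c, d, e, f}): φ is true.
For instance, at b:
  At b: ◇(¬(□s → p) ∧ ◇p) requires ¬(□s → p) ∧ ◇p at some successor in {g}.
    At g: ¬(□s → p) ∧ ◇p is false.
  So ◇(¬(□s → p) ∧ ◇p) is false at b.
Satisfying worlds: {c, e, f, g}

c, e, f, g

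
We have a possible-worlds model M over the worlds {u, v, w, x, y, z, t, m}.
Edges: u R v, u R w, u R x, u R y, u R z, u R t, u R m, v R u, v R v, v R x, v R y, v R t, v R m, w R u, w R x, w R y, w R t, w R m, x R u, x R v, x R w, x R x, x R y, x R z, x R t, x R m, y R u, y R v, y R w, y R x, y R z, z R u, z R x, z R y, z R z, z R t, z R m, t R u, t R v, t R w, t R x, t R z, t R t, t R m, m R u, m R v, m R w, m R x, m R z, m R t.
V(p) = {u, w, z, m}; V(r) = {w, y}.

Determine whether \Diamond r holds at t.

At t: \Diamond r requires r at some successor in {u, v, w, x, z, t, m}.
  r holds at w, so \Diamond r is true at t.

Yes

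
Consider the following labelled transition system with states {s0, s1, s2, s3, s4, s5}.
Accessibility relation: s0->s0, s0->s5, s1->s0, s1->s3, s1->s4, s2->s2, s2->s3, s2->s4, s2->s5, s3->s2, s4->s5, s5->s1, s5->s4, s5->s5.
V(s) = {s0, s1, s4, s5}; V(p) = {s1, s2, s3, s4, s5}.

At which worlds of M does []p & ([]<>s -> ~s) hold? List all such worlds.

Recall that []ψ holds at a world iff ψ holds at every accessible world, and <>ψ holds iff ψ holds at some accessible world.
Let φ = []p & ([]<>s -> ~s). Evaluate φ at each world:
  s0 (successors {s0, s5}): φ is false.
  s1 (successors {s0, s3, s4}): φ is false.
  s2 (successors {s2, s3, s4, s5}): φ is true.
  s3 (successors {s2}): φ is true.
  s4 (successors {s5}): φ is false.
  s5 (successors {s1, s4, s5}): φ is false.
For instance, at s5:
  At s5: []p is true, []<>s -> ~s is false, so []p & ([]<>s -> ~s) is false.
    At s5: []p requires p at every successor {s1, s4, s5}.
      At s1: p is true.
      At s4: p is true.
      At s5: p is true.
    So []p is true at s5.
    At s5: []<>s is true, ~s is false, so []<>s -> ~s is false.
      At s5: []<>s requires <>s at every successor {s1, s4, s5}.
        At s1: <>s is true.
        At s4: <>s is true.
        At s5: <>s is true.
      So []<>s is true at s5.
Satisfying worlds: {s2, s3}

s2, s3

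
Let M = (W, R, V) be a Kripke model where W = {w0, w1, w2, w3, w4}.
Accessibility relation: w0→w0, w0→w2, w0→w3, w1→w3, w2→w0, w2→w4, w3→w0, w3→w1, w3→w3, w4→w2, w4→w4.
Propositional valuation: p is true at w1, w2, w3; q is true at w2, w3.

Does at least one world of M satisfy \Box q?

Yes

Let φ = \Box q. Evaluate φ at each world:
  w0 (successors {w0, w2, w3}): φ is false.
  w1 (successors {w3}): φ is true.
  w2 (successors {w0, w4}): φ is false.
  w3 (successors {w0, w1, w3}): φ is false.
  w4 (successors {w2, w4}): φ is false.
Detail at w1 (witness):
  At w1: \Box q requires q at every successor {w3}.
    At w3: q is true.
  So \Box q is true at w1.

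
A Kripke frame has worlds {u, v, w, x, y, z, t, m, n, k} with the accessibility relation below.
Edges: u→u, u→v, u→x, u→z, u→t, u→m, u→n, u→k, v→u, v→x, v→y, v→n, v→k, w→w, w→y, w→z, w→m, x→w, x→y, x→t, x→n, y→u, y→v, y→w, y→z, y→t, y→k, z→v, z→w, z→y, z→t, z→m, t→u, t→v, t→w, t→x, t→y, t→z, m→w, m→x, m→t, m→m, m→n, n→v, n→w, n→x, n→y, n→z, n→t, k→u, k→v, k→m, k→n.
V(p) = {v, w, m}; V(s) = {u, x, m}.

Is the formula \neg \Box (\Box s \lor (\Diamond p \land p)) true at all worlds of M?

Yes

Let φ = \neg \Box (\Box s \lor (\Diamond p \land p)). Evaluate φ at each world:
  u (successors {u, v, x, z, t, m, n, k}): φ is true.
  v (successors {u, x, y, n, k}): φ is true.
  w (successors {w, y, z, m}): φ is true.
  x (successors {w, y, t, n}): φ is true.
  y (successors {u, v, w, z, t, k}): φ is true.
  z (successors {v, w, y, t, m}): φ is true.
  t (successors {u, v, w, x, y, z}): φ is true.
  m (successors {w, x, t, m, n}): φ is true.
  n (successors {v, w, x, y, z, t}): φ is true.
  k (successors {u, v, m, n}): φ is true.
For instance, at m:
  At m: \Box (\Box s \lor (\Diamond p \land p)) is false, so \neg \Box (\Box s \lor (\Diamond p \land p)) is true.
    At m: \Box (\Box s \lor (\Diamond p \land p)) requires \Box s \lor (\Diamond p \land p) at every successor {w, x, t, m, n}.
      \Box s \lor (\Diamond p \land p) fails at x, so \Box (\Box s \lor (\Diamond p \land p)) is false at m.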